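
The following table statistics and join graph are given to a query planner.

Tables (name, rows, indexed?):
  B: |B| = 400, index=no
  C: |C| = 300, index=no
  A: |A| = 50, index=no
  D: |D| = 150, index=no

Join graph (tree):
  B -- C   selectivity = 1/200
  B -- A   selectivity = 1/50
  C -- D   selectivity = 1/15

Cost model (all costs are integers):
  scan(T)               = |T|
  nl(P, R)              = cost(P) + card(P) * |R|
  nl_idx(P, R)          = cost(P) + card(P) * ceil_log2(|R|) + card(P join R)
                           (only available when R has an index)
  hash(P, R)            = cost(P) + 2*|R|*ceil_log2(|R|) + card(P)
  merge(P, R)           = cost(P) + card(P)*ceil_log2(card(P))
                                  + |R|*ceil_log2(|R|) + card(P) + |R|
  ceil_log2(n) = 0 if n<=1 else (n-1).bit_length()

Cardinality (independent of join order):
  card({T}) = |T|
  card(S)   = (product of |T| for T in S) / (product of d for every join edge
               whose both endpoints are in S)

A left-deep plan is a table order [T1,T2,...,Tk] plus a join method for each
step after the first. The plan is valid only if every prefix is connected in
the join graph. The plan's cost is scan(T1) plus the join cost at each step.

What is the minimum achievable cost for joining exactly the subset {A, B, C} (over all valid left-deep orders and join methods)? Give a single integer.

7200

Selinger DP over subsets of {A,B,C}:
  {B}: scan cost=400, card=400
  {C}: scan cost=300, card=300
  {A}: scan cost=50, card=50
  {BC}: card=600; try (C,hash)→6200, (B,merge)→7300, (C,merge)→7400, (B,hash)→7800, (B,nl)→120300, (C,nl)→120400; best=6200 via (C,hash)
  {AB}: card=400; try (A,hash)→1400, (B,merge)→4400, (A,merge)→4750, (B,hash)→7300, (B,nl)→20050, (A,nl)→20400; best=1400 via (A,hash)
  {ABC}: card=600; try (C,hash)→7200, (A,hash)→7400, (C,merge)→8400, (A,merge)→13150, (A,nl)→36200, (C,nl)→121400; best=7200 via (C,hash)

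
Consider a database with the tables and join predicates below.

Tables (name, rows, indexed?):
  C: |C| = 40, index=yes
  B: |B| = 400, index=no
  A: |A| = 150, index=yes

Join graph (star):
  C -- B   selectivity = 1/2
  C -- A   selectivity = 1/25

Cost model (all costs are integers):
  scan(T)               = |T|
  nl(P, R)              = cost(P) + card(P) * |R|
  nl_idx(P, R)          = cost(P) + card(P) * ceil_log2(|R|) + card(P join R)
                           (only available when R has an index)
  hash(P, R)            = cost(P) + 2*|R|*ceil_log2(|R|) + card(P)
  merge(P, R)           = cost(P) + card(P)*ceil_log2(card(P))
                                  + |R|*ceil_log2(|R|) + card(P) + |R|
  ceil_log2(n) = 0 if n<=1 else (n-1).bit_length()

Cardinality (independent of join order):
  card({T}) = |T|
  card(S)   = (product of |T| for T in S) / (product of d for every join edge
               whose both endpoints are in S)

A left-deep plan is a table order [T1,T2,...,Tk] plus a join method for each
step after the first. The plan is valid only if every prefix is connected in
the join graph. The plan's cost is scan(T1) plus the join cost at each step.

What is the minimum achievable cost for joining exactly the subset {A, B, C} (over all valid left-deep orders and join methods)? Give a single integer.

6760

Selinger DP over subsets of {A,B,C}:
  {C}: scan cost=40, card=40
  {B}: scan cost=400, card=400
  {A}: scan cost=150, card=150
  {BC}: card=8000; try (C,hash)→1280, (B,merge)→4320, (C,merge)→4680, (B,hash)→7280, (C,nl_idx)→10800, (B,nl)→16040 …(+1); best=1280 via (C,hash)
  {AC}: card=240; try (A,nl_idx)→600, (C,hash)→780, (C,nl_idx)→1290, (A,merge)→1670, (C,merge)→1780, (A,hash)→2480 …(+2); best=600 via (A,nl_idx)
  {ABC}: card=48000; try (B,merge)→6760, (B,hash)→8040, (A,hash)→11680, (B,nl)→96600, (A,nl_idx)→113280, (A,merge)→114630 …(+1); best=6760 via (B,merge)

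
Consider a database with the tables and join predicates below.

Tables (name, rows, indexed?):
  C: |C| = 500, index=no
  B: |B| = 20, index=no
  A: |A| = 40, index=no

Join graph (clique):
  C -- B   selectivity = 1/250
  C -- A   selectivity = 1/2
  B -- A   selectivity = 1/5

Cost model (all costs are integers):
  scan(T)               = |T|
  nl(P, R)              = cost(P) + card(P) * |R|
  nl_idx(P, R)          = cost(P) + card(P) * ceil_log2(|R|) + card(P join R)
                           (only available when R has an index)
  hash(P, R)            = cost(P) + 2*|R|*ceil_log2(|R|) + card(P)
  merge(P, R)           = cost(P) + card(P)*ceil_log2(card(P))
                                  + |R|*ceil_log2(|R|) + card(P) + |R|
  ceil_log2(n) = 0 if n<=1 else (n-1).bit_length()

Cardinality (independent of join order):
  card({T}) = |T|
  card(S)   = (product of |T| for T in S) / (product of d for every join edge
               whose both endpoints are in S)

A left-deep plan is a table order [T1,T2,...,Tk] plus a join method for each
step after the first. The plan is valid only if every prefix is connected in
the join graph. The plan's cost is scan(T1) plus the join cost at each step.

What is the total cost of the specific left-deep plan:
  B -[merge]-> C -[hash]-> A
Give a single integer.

5660

step 1: scan B: cost=20, card=20
step 2: join C via merge
    card(P join C) = 20*500/(250) = 40
    cost = 20 + 20*5 + 500*9 + 20 + 500 = 5140
step 3: join A via hash
    card(P join A) = 40*40/(2*5) = 160
    cost = 5140 + 2*40*6 + 40 = 5660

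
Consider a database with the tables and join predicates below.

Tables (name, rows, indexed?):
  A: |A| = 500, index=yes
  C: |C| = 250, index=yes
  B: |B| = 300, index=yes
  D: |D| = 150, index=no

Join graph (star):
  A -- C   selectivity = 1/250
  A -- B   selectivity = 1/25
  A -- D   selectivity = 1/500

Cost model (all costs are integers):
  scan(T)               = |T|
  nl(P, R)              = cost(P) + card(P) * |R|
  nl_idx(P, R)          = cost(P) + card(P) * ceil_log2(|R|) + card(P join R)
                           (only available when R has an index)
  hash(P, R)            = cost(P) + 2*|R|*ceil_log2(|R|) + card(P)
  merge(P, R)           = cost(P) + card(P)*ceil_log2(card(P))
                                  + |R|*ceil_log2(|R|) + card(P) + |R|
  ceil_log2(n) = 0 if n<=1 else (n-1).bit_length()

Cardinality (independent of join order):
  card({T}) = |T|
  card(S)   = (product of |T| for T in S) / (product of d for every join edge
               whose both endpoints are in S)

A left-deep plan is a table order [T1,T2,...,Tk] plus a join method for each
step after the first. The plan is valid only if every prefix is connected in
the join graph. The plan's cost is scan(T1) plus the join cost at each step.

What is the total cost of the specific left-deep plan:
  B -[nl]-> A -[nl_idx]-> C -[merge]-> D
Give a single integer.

289650

step 1: scan B: cost=300, card=300
step 2: join A via nl
    card(P join A) = 300*500/(25) = 6000
    cost = 300 + 300*500 = 150300
step 3: join C via nl_idx
    card(P join C) = 6000*250/(250) = 6000
    cost = 150300 + 6000*8 + 6000 = 204300
step 4: join D via merge
    card(P join D) = 6000*150/(500) = 1800
    cost = 204300 + 6000*13 + 150*8 + 6000 + 150 = 289650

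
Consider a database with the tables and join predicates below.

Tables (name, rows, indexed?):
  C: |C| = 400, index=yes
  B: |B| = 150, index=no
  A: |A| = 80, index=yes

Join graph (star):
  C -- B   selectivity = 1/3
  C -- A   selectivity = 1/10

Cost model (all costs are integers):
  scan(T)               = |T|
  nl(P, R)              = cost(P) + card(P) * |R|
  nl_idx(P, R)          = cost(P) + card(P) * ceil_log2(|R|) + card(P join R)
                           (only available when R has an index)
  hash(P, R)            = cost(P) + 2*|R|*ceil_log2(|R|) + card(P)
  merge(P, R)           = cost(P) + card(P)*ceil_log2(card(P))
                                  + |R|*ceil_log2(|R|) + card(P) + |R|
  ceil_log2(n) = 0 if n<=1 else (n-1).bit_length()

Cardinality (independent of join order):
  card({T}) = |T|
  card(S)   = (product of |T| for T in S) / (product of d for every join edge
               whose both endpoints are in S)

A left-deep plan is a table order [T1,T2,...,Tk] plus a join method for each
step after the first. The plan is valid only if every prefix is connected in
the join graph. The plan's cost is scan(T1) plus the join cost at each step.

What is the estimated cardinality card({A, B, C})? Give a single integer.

Tables in S: A(80), B(150), C(400)
Edges inside S: C-B(d=3), C-A(d=10)
numerator = 80 * 150 * 400 = 4800000
denominator = 3 * 10 = 30
card(S) = 4800000 / 30 = 160000

160000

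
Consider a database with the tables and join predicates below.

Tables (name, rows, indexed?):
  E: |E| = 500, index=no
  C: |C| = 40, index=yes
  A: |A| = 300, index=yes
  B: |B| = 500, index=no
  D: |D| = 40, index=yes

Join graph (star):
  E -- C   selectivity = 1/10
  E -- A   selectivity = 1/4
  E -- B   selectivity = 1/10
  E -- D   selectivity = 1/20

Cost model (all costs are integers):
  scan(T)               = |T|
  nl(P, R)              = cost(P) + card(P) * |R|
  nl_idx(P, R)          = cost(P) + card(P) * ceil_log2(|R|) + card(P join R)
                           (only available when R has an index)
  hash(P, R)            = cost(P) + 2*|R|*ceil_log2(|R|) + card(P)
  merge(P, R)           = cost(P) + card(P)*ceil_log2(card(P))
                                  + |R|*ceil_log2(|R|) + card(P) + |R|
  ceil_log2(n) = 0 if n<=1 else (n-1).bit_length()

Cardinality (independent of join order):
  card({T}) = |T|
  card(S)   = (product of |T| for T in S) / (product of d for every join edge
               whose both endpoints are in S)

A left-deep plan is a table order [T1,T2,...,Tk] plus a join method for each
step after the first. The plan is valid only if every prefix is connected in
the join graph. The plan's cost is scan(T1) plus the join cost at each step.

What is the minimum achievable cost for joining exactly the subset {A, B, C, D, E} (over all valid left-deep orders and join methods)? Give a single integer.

221360

Selinger DP over subsets of {A,B,C,D,E}:
  {E}: scan cost=500, card=500
  {C}: scan cost=40, card=40
  {A}: scan cost=300, card=300
  {B}: scan cost=500, card=500
  {D}: scan cost=40, card=40
  {CE}: card=2000; try (C,hash)→1480, (E,merge)→5320, (C,nl_idx)→5500, (C,merge)→5780, (E,hash)→9080, (E,nl)→20040 …(+1); best=1480 via (C,hash)
  {AE}: card=37500; try (A,hash)→6400, (E,merge)→8300, (A,merge)→8500, (E,hash)→9600, (A,nl_idx)→42500, (E,nl)→150300 …(+1); best=6400 via (A,hash)
  {BE}: card=25000; try (E,hash)→10000, (B,hash)→10000, (E,merge)→10500, (B,merge)→10500, (E,nl)→250500, (B,nl)→250500; best=10000 via (E,hash)
  {DE}: card=1000; try (D,hash)→1480, (D,nl_idx)→4500, (E,merge)→5320, (D,merge)→5780, (E,hash)→9080, (E,nl)→20040 …(+1); best=1480 via (D,hash)
  {ACE}: card=150000; try (A,hash)→8880, (A,merge)→28480, (C,hash)→44380, (A,nl_idx)→169480, (C,nl_idx)→381400, (A,nl)→601480 …(+2); best=8880 via (A,hash)
  {BCE}: card=100000; try (B,hash)→12480, (B,merge)→30480, (C,hash)→35480, (C,nl_idx)→260000, (C,merge)→410280, (B,nl)→1001480 …(+1); best=12480 via (B,hash)
  {CDE}: card=4000; try (C,hash)→2960, (D,hash)→3960, (C,nl_idx)→11480, (C,merge)→12760, (D,nl_idx)→17480, (D,merge)→25760 …(+2); best=2960 via (C,hash)
  {ABE}: card=1875000; try (A,hash)→40400, (B,hash)→52900, (A,merge)→413000, (B,merge)→648900, (A,nl_idx)→2110000, (A,nl)→7510000 …(+1); best=40400 via (A,hash)
  {ADE}: card=75000; try (A,hash)→7880, (A,merge)→15480, (D,hash)→44380, (A,nl_idx)→85480, (A,nl)→301480, (D,nl_idx)→306400 …(+2); best=7880 via (A,hash)
  {BDE}: card=50000; try (B,hash)→11480, (B,merge)→17480, (D,hash)→35480, (D,nl_idx)→210000, (D,merge)→410280, (B,nl)→501480 …(+1); best=11480 via (B,hash)
  {ABCE}: card=7500000; try (A,hash)→117880, (B,hash)→167880, (A,merge)→1815480, (C,hash)→1915880, (B,merge)→2863880, (A,nl_idx)→8412480 …(+5); best=117880 via (A,hash)
  {ACDE}: card=300000; try (A,hash)→12360, (A,merge)→57960, (C,hash)→83360, (D,hash)→159360, (A,nl_idx)→338960, (C,nl_idx)→757880 …(+6); best=12360 via (A,hash)
  {BCDE}: card=200000; try (B,hash)→15960, (B,merge)→59960, (C,hash)→61960, (D,hash)→112960, (C,nl_idx)→511480, (D,nl_idx)→812480 …(+5); best=15960 via (B,hash)
  {ABDE}: card=3750000; try (A,hash)→66880, (B,hash)→91880, (A,merge)→864480, (B,merge)→1362880, (D,hash)→1915880, (A,nl_idx)→4211480 …(+5); best=66880 via (A,hash)
  {ABCDE}: card=15000000; try (A,hash)→221360, (B,hash)→321360, (C,hash)→3817360, (A,merge)→3818960, (B,merge)→6017360, (D,hash)→7618360 …(+9); best=221360 via (A,hash)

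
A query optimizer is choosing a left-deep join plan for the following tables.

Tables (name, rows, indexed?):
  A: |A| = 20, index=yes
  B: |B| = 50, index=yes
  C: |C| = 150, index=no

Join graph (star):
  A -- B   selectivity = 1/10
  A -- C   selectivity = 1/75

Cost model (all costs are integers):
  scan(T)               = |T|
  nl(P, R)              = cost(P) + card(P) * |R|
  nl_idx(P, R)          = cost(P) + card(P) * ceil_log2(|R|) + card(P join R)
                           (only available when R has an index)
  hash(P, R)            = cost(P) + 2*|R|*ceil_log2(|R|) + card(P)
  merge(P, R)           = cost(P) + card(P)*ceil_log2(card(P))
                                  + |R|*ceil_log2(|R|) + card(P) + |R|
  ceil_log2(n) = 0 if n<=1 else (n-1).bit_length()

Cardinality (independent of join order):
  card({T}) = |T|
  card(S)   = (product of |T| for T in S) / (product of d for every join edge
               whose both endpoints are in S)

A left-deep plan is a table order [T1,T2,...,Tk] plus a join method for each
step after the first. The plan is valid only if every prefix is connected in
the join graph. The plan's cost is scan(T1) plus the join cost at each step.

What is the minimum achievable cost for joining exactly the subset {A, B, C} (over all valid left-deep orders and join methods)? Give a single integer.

940

Selinger DP over subsets of {A,B,C}:
  {A}: scan cost=20, card=20
  {B}: scan cost=50, card=50
  {C}: scan cost=150, card=150
  {AB}: card=100; try (B,nl_idx)→240, (A,hash)→300, (A,nl_idx)→400, (B,merge)→490, (A,merge)→520, (B,hash)→640 …(+2); best=240 via (B,nl_idx)
  {AC}: card=40; try (A,hash)→500, (A,nl_idx)→940, (C,merge)→1490, (A,merge)→1620, (C,hash)→2440, (C,nl)→3020 …(+1); best=500 via (A,hash)
  {ABC}: card=200; try (B,nl_idx)→940, (B,merge)→1130, (B,hash)→1140, (C,merge)→2390, (B,nl)→2500, (C,hash)→2740 …(+1); best=940 via (B,nl_idx)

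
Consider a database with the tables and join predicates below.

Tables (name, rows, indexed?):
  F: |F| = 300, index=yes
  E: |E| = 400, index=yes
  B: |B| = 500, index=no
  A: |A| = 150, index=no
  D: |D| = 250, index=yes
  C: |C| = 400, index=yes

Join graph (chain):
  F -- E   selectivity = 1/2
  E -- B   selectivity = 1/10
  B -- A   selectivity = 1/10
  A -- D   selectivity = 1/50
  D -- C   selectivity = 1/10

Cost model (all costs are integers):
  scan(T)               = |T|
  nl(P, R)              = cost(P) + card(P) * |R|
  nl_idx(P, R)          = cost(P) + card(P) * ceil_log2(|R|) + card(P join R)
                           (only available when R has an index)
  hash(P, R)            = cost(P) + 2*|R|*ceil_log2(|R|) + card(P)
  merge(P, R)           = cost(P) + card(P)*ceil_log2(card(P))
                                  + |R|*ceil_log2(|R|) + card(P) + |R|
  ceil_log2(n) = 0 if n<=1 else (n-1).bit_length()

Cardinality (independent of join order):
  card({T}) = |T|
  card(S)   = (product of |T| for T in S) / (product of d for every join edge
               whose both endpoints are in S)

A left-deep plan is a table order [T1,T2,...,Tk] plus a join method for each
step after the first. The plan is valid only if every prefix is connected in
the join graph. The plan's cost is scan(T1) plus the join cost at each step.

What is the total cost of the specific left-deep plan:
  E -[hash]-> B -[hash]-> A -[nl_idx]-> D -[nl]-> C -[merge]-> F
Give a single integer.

2223935200

step 1: scan E: cost=400, card=400
step 2: join B via hash
    card(P join B) = 400*500/(10) = 20000
    cost = 400 + 2*500*9 + 400 = 9800
step 3: join A via hash
    card(P join A) = 20000*150/(10) = 300000
    cost = 9800 + 2*150*8 + 20000 = 32200
step 4: join D via nl_idx
    card(P join D) = 300000*250/(50) = 1500000
    cost = 32200 + 300000*8 + 1500000 = 3932200
step 5: join C via nl
    card(P join C) = 1500000*400/(10) = 60000000
    cost = 3932200 + 1500000*400 = 603932200
step 6: join F via merge
    card(P join F) = 60000000*300/(2) = 9000000000
    cost = 603932200 + 60000000*26 + 300*9 + 60000000 + 300 = 2223935200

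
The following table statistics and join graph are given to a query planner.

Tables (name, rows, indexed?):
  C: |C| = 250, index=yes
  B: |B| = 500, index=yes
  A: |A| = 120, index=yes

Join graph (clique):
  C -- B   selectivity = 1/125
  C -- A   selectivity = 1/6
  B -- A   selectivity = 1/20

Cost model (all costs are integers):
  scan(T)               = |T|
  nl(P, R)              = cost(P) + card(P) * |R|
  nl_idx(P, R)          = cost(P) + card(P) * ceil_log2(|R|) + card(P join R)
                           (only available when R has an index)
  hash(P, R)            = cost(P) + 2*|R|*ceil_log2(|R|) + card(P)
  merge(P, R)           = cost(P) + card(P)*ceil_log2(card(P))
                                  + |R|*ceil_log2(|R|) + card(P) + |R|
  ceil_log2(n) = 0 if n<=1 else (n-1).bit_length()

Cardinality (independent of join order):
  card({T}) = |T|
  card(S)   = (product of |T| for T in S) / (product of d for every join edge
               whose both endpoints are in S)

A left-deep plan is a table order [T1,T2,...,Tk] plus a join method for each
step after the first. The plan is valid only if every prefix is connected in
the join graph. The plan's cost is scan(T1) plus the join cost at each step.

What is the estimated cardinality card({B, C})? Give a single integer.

Tables in S: B(500), C(250)
Edges inside S: C-B(d=125)
numerator = 500 * 250 = 125000
denominator = 125 = 125
card(S) = 125000 / 125 = 1000

1000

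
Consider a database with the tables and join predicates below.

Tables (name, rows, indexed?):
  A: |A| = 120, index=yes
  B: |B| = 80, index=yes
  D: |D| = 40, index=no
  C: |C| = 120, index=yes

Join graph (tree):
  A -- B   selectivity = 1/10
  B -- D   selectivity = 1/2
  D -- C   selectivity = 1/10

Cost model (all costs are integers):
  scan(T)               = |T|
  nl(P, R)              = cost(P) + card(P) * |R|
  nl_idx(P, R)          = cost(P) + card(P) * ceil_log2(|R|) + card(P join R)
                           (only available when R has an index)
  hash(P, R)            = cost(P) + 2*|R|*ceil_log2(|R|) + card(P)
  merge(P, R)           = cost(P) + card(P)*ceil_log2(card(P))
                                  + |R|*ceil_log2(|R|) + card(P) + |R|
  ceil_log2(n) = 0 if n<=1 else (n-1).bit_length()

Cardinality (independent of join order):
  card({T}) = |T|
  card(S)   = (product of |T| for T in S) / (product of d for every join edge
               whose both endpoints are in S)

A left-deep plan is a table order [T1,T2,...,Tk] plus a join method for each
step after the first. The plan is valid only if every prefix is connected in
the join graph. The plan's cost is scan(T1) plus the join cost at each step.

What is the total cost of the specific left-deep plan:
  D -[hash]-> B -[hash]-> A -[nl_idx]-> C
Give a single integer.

step 1: scan D: cost=40, card=40
step 2: join B via hash
    card(P join B) = 40*80/(2) = 1600
    cost = 40 + 2*80*7 + 40 = 1200
step 3: join A via hash
    card(P join A) = 1600*120/(10) = 19200
    cost = 1200 + 2*120*7 + 1600 = 4480
step 4: join C via nl_idx
    card(P join C) = 19200*120/(10) = 230400
    cost = 4480 + 19200*7 + 230400 = 369280

369280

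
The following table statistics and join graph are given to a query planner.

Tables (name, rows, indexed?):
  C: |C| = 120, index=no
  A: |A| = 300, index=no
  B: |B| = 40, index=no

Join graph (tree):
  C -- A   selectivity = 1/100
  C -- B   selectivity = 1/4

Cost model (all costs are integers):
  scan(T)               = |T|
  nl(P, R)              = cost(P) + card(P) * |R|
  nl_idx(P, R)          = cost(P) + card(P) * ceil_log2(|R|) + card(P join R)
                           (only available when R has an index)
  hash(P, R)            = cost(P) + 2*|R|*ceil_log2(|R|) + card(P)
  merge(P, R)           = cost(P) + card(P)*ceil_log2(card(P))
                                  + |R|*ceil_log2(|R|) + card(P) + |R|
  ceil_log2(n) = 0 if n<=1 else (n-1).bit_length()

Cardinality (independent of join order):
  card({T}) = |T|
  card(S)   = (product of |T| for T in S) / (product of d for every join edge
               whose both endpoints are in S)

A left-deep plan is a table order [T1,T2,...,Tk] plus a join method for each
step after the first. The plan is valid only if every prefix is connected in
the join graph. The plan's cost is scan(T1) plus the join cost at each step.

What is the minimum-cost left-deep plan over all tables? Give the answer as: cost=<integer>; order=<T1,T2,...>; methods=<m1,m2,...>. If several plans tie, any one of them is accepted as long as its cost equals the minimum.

cost=3120; order=A,C,B; methods=hash,hash

Selinger DP (subsets sized 1..n):
  {C}: scan cost=120, card=120
  {A}: scan cost=300, card=300
  {B}: scan cost=40, card=40
  {AC}: card=360; try (C,hash)→2280, (A,merge)→4080, (C,merge)→4260, (A,hash)→5640, (A,nl)→36120, (C,nl)→36300; best=2280 via (C,hash)
  {BC}: card=1200; try (B,hash)→720, (C,merge)→1280, (B,merge)→1360, (C,hash)→1760, (C,nl)→4840, (B,nl)→4920; best=720 via (B,hash)
  {ABC}: card=3600; try (B,hash)→3120, (B,merge)→6160, (A,hash)→7320, (B,nl)→16680, (A,merge)→18120, (A,nl)→360720; best=3120 via (B,hash)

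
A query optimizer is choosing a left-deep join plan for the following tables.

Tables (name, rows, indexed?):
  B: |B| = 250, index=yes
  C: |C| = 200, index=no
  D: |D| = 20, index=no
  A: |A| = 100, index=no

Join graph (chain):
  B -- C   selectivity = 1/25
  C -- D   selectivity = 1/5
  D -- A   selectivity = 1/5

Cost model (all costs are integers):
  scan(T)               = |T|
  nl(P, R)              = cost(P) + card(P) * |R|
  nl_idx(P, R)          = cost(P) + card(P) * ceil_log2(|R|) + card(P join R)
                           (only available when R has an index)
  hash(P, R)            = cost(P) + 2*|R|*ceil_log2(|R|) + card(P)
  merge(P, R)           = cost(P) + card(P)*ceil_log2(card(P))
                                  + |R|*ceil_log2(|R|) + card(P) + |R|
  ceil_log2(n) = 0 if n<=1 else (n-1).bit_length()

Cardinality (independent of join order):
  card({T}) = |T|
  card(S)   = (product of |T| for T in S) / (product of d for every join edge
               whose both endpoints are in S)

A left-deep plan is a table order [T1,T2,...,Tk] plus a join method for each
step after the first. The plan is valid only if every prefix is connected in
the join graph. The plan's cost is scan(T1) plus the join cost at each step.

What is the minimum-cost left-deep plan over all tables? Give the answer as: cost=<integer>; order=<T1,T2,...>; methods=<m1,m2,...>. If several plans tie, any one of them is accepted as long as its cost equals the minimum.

Selinger DP (subsets sized 1..n):
  {B}: scan cost=250, card=250
  {C}: scan cost=200, card=200
  {D}: scan cost=20, card=20
  {A}: scan cost=100, card=100
  {BC}: card=2000; try (C,hash)→3700, (B,nl_idx)→3800, (B,merge)→4250, (C,merge)→4300, (B,hash)→4400, (B,nl)→50200 …(+1); best=3700 via (C,hash)
  {CD}: card=800; try (D,hash)→600, (C,merge)→1940, (D,merge)→2120, (C,hash)→3240, (C,nl)→4020, (D,nl)→4200; best=600 via (D,hash)
  {AD}: card=400; try (D,hash)→400, (A,merge)→940, (D,merge)→1020, (A,hash)→1440, (A,nl)→2020, (D,nl)→2100; best=400 via (D,hash)
  {BCD}: card=8000; try (B,hash)→5400, (D,hash)→5900, (B,merge)→11650, (B,nl_idx)→15000, (D,merge)→27820, (D,nl)→43700 …(+1); best=5400 via (B,hash)
  {ACD}: card=16000; try (A,hash)→2800, (C,hash)→4000, (C,merge)→6200, (A,merge)→10200, (C,nl)→80400, (A,nl)→80600; best=2800 via (A,hash)
  {ABCD}: card=160000; try (A,hash)→14800, (B,hash)→22800, (A,merge)→118200, (B,merge)→245050, (B,nl_idx)→290800, (A,nl)→805400 …(+1); best=14800 via (A,hash)

cost=14800; order=C,D,B,A; methods=hash,hash,hash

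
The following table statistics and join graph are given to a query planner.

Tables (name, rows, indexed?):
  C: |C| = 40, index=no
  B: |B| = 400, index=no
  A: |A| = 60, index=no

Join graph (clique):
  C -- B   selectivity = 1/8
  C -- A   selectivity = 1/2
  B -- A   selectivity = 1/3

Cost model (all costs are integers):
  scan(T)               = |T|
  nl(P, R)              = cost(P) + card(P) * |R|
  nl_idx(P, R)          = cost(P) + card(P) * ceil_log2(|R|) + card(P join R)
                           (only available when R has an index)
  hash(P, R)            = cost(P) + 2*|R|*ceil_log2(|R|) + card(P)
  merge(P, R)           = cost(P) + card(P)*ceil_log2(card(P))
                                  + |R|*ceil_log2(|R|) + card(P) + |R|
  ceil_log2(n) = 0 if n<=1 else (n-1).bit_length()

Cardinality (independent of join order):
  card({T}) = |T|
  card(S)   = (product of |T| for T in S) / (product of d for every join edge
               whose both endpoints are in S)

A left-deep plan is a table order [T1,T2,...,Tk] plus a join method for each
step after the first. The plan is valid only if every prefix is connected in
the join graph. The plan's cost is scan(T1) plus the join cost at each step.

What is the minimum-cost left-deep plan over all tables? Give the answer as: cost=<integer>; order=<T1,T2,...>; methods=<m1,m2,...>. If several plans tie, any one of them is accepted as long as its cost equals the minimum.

Selinger DP (subsets sized 1..n):
  {C}: scan cost=40, card=40
  {B}: scan cost=400, card=400
  {A}: scan cost=60, card=60
  {BC}: card=2000; try (C,hash)→1280, (B,merge)→4320, (C,merge)→4680, (B,hash)→7280, (B,nl)→16040, (C,nl)→16400; best=1280 via (C,hash)
  {AC}: card=1200; try (C,hash)→600, (A,merge)→740, (C,merge)→760, (A,hash)→800, (A,nl)→2440, (C,nl)→2460; best=600 via (C,hash)
  {AB}: card=8000; try (A,hash)→1520, (B,merge)→4480, (A,merge)→4820, (B,hash)→7320, (B,nl)→24060, (A,nl)→24400; best=1520 via (A,hash)
  {ABC}: card=20000; try (A,hash)→4000, (B,hash)→9000, (C,hash)→10000, (B,merge)→19000, (A,merge)→25700, (C,merge)→113800 …(+3); best=4000 via (A,hash)

cost=4000; order=B,C,A; methods=hash,hash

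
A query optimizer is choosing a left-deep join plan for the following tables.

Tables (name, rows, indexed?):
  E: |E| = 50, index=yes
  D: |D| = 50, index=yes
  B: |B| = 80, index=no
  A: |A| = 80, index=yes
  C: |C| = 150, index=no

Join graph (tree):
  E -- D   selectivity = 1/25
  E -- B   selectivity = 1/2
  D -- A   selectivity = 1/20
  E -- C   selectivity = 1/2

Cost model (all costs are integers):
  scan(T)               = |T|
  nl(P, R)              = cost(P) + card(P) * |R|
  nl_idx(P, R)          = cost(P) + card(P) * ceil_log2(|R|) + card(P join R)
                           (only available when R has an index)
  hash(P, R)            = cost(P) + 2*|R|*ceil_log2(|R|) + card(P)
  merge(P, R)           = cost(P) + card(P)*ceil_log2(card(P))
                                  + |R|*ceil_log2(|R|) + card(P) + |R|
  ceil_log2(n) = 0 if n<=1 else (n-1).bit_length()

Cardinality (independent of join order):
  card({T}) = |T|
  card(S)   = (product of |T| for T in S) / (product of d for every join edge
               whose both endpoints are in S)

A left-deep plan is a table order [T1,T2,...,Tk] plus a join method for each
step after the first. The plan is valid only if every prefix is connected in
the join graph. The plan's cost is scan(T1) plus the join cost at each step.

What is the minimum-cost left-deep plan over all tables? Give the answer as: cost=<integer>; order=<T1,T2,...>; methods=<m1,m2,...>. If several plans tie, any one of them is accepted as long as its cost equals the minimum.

cost=21320; order=D,A,E,B,C; methods=nl_idx,hash,hash,hash

Selinger DP (subsets sized 1..n):
  {E}: scan cost=50, card=50
  {D}: scan cost=50, card=50
  {B}: scan cost=80, card=80
  {A}: scan cost=80, card=80
  {C}: scan cost=150, card=150
  {DE}: card=100; try (E,nl_idx)→450, (D,nl_idx)→450, (E,hash)→700, (D,hash)→700, (E,merge)→750, (D,merge)→750 …(+2); best=450 via (E,nl_idx)
  {BE}: card=2000; try (E,hash)→760, (B,merge)→1040, (E,merge)→1070, (B,hash)→1220, (E,nl_idx)→2560, (B,nl)→4050 …(+1); best=760 via (E,hash)
  {CE}: card=3750; try (E,hash)→900, (C,merge)→1750, (E,merge)→1850, (C,hash)→2500, (E,nl_idx)→4800, (C,nl)→7550 …(+1); best=900 via (E,hash)
  {AD}: card=200; try (A,nl_idx)→600, (D,hash)→760, (D,nl_idx)→760, (A,merge)→1040, (D,merge)→1070, (A,hash)→1220 …(+2); best=600 via (A,nl_idx)
  {BDE}: card=4000; try (B,hash)→1670, (B,merge)→1890, (D,hash)→3360, (B,nl)→8450, (D,nl_idx)→16760, (D,merge)→25110 …(+1); best=1670 via (B,hash)
  {ADE}: card=400; try (E,hash)→1400, (A,nl_idx)→1550, (A,hash)→1670, (A,merge)→1890, (E,nl_idx)→2200, (E,merge)→2750 …(+2); best=1400 via (E,hash)
  {CDE}: card=7500; try (C,merge)→2600, (C,hash)→2950, (D,hash)→5250, (C,nl)→15450, (D,nl_idx)→30900, (D,merge)→50000 …(+1); best=2600 via (C,merge)
  {BCE}: card=150000; try (C,hash)→5160, (B,hash)→5770, (C,merge)→26110, (B,merge)→50290, (C,nl)→300760, (B,nl)→300900; best=5160 via (C,hash)
  {ABDE}: card=16000; try (B,hash)→2920, (B,merge)→6040, (A,hash)→6790, (B,nl)→33400, (A,nl_idx)→45670, (A,merge)→54310 …(+1); best=2920 via (B,hash)
  {BCDE}: card=300000; try (C,hash)→8070, (B,hash)→11220, (C,merge)→55020, (B,merge)→108240, (D,hash)→155760, (C,nl)→601670 …(+4); best=8070 via (C,hash)
  {ACDE}: card=30000; try (C,hash)→4200, (C,merge)→6750, (A,hash)→11220, (C,nl)→61400, (A,nl_idx)→85100, (A,merge)→108240 …(+1); best=4200 via (C,hash)
  {ABCDE}: card=1200000; try (C,hash)→21320, (B,hash)→35320, (C,merge)→244270, (A,hash)→309190, (B,merge)→484840, (C,nl)→2402920 …(+4); best=21320 via (C,hash)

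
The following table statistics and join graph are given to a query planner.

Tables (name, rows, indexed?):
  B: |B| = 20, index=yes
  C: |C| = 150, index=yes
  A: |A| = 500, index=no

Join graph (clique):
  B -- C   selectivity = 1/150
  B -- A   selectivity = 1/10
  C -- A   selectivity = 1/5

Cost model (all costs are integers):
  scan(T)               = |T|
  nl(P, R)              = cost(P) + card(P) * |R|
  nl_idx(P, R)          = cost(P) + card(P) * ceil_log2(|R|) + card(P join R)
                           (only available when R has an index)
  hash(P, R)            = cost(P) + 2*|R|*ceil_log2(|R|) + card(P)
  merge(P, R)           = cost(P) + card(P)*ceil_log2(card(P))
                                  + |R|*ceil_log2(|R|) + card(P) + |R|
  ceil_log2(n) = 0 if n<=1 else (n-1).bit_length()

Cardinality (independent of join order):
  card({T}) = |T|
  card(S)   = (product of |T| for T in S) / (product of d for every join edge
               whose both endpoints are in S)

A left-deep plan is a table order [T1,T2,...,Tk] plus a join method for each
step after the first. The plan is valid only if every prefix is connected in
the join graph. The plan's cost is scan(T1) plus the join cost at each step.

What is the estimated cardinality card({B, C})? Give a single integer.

20

Tables in S: B(20), C(150)
Edges inside S: B-C(d=150)
numerator = 20 * 150 = 3000
denominator = 150 = 150
card(S) = 3000 / 150 = 20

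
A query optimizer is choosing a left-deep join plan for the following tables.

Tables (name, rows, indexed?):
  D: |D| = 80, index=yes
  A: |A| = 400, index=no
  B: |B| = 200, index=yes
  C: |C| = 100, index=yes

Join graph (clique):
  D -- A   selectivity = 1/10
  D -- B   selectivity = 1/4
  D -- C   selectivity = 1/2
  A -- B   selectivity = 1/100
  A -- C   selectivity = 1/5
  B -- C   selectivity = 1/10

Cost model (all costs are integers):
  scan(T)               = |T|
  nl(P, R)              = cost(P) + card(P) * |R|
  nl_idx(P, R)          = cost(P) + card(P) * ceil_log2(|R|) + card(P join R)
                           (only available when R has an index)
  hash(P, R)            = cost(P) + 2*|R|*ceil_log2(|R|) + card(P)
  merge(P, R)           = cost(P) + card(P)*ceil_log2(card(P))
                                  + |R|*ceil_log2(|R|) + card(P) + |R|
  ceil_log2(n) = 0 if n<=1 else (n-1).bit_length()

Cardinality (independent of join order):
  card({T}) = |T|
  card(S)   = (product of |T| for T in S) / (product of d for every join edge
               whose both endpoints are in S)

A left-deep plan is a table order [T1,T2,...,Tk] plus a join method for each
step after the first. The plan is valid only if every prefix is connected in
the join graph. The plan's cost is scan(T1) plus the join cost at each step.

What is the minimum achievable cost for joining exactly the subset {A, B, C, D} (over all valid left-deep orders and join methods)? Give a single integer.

Selinger DP over subsets of {A,B,C,D}:
  {D}: scan cost=80, card=80
  {A}: scan cost=400, card=400
  {B}: scan cost=200, card=200
  {C}: scan cost=100, card=100
  {AD}: card=3200; try (D,hash)→1920, (A,merge)→4720, (D,merge)→5040, (D,nl_idx)→6400, (A,hash)→7360, (A,nl)→32080 …(+1); best=1920 via (D,hash)
  {BD}: card=4000; try (D,hash)→1520, (B,merge)→2520, (D,merge)→2640, (B,hash)→3360, (B,nl_idx)→4720, (D,nl_idx)→5600 …(+2); best=1520 via (D,hash)
  {CD}: card=4000; try (D,hash)→1320, (C,merge)→1520, (D,merge)→1540, (C,hash)→1560, (C,nl_idx)→4640, (D,nl_idx)→4800 …(+2); best=1320 via (D,hash)
  {AB}: card=800; try (B,hash)→4000, (B,nl_idx)→4400, (A,merge)→6000, (B,merge)→6200, (A,hash)→7600, (A,nl)→80200 …(+1); best=4000 via (B,hash)
  {AC}: card=8000; try (C,hash)→2200, (A,merge)→4900, (C,merge)→5200, (A,hash)→7400, (C,nl_idx)→11200, (A,nl)→40100 …(+1); best=2200 via (C,hash)
  {BC}: card=2000; try (C,hash)→1800, (B,merge)→2700, (C,merge)→2800, (B,nl_idx)→2900, (B,hash)→3400, (C,nl_idx)→3600 …(+2); best=1800 via (C,hash)
  {ABD}: card=1600; try (D,hash)→5920, (B,hash)→8320, (D,nl_idx)→11200, (A,hash)→12720, (D,merge)→13440, (B,nl_idx)→29120 …(+5); best=5920 via (D,hash)
  {ACD}: card=32000; try (C,hash)→6520, (D,hash)→11320, (A,hash)→12520, (C,merge)→44320, (C,nl_idx)→56320, (A,merge)→57320 …(+5); best=6520 via (C,hash)
  {BCD}: card=20000; try (D,hash)→4920, (C,hash)→6920, (B,hash)→8520, (D,merge)→26440, (D,nl_idx)→35800, (C,nl_idx)→49520 …(+6); best=4920 via (D,hash)
  {ABC}: card=1600; try (C,hash)→6200, (A,hash)→11000, (C,nl_idx)→11200, (B,hash)→13400, (C,merge)→13600, (A,merge)→29800 …(+5); best=6200 via (C,hash)
  {ABCD}: card=1600; try (D,hash)→8920, (C,hash)→8920, (C,nl_idx)→18720, (D,nl_idx)→19000, (C,merge)→25920, (D,merge)→26040 …(+9); best=8920 via (D,hash)

8920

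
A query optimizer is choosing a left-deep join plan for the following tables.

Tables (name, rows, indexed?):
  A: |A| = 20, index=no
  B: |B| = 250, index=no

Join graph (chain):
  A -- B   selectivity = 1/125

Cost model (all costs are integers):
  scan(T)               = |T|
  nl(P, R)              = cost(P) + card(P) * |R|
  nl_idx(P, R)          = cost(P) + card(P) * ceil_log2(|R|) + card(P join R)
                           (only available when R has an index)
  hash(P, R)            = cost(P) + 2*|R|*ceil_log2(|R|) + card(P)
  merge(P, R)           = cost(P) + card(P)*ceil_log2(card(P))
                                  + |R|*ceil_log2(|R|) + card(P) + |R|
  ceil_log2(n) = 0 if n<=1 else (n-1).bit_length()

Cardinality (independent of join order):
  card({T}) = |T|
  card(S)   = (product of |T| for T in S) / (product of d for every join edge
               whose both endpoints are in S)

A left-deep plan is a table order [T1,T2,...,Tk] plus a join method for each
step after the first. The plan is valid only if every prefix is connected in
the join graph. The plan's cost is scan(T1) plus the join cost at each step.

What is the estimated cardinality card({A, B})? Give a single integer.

40

Tables in S: A(20), B(250)
Edges inside S: A-B(d=125)
numerator = 20 * 250 = 5000
denominator = 125 = 125
card(S) = 5000 / 125 = 40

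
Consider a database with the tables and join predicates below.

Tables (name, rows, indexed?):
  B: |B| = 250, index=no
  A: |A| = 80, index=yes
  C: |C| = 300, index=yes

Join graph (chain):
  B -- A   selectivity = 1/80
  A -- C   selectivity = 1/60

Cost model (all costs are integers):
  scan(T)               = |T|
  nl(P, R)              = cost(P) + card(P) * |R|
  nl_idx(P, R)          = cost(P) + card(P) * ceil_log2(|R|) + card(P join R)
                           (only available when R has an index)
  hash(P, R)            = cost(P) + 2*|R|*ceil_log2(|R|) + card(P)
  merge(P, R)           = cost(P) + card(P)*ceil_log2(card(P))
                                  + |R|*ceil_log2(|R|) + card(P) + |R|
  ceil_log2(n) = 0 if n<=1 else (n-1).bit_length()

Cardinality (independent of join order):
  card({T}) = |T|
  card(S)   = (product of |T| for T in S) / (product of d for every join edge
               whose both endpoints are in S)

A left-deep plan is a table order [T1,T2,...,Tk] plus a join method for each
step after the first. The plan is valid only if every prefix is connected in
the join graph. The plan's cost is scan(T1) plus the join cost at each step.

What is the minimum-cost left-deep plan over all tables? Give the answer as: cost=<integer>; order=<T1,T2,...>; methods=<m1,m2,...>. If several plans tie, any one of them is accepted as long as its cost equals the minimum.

Selinger DP (subsets sized 1..n):
  {B}: scan cost=250, card=250
  {A}: scan cost=80, card=80
  {C}: scan cost=300, card=300
  {AB}: card=250; try (A,hash)→1620, (A,nl_idx)→2250, (B,merge)→2970, (A,merge)→3140, (B,hash)→4160, (B,nl)→20080 …(+1); best=1620 via (A,hash)
  {AC}: card=400; try (C,nl_idx)→1200, (A,hash)→1720, (A,nl_idx)→2800, (C,merge)→3720, (A,merge)→3940, (C,hash)→5560 …(+2); best=1200 via (C,nl_idx)
  {ABC}: card=1250; try (C,nl_idx)→5120, (B,hash)→5600, (C,merge)→6870, (C,hash)→7270, (B,merge)→7450, (C,nl)→76620 …(+1); best=5120 via (C,nl_idx)

cost=5120; order=B,A,C; methods=hash,nl_idx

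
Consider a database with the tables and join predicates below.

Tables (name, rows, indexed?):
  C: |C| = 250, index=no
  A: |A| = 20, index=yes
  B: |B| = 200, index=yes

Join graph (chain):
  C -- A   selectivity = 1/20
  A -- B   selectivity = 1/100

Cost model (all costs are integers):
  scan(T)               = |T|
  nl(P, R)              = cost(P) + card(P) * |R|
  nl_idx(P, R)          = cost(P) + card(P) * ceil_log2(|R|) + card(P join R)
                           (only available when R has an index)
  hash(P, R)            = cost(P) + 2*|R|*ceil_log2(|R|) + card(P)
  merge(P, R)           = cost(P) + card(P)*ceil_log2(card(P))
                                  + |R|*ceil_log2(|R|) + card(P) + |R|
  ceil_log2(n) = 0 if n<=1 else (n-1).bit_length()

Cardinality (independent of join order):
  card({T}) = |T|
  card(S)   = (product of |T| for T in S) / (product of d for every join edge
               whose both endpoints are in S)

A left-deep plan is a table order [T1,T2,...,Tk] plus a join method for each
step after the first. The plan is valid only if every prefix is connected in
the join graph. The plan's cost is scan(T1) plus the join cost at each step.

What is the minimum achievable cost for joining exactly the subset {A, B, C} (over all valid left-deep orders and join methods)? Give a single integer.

Selinger DP over subsets of {A,B,C}:
  {C}: scan cost=250, card=250
  {A}: scan cost=20, card=20
  {B}: scan cost=200, card=200
  {AC}: card=250; try (A,hash)→700, (A,nl_idx)→1750, (C,merge)→2390, (A,merge)→2620, (C,hash)→4040, (C,nl)→5020 …(+1); best=700 via (A,hash)
  {AB}: card=40; try (B,nl_idx)→220, (A,hash)→600, (A,nl_idx)→1240, (B,merge)→1940, (A,merge)→2120, (B,hash)→3240 …(+2); best=220 via (B,nl_idx)
  {ABC}: card=500; try (C,merge)→2750, (B,nl_idx)→3200, (B,hash)→4150, (C,hash)→4260, (B,merge)→4750, (C,nl)→10220 …(+1); best=2750 via (C,merge)

2750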